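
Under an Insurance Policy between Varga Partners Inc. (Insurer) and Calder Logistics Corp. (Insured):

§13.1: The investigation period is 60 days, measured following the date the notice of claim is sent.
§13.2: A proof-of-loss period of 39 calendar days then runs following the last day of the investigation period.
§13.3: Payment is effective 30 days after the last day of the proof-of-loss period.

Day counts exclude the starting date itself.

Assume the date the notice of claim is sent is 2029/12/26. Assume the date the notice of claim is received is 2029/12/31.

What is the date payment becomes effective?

The last day of the investigation period: 60 calendar days after 2029/12/26 is 2030/02/24.
The last day of the proof-of-loss period: 2030/02/24 + 39 days = 2030/04/04.
The date payment becomes effective: 30 calendar days after 2030/04/04 is 2030/05/04.

2030/05/04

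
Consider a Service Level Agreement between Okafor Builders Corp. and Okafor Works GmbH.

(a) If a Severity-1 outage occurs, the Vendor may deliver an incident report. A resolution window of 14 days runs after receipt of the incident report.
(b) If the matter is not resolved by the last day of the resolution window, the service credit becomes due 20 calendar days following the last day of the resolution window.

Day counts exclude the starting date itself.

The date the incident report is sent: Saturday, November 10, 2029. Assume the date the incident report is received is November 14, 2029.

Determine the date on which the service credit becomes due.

The last day of the resolution window: November 14, 2029 + 14 days = November 28, 2029.
The date on which the service credit becomes due: 20 calendar days after November 28, 2029 is December 18, 2029.

December 18, 2029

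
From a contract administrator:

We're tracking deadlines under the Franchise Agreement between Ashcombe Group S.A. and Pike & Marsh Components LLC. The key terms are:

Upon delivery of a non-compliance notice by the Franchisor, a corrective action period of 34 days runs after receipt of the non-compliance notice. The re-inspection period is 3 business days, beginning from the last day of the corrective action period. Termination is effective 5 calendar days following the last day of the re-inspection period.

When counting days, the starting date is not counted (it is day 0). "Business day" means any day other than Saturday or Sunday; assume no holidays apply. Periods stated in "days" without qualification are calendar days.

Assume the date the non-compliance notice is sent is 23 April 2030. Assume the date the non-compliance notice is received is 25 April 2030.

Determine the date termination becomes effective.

8 June 2030

The last day of the corrective action period: 34 calendar days after 25 April 2030 is 29 May 2030.
From Wednesday, 29 May 2030, 3 business days (May 30, May 31, Jun 3, skipping weekends) brings us to Monday, 3 June 2030, which is the last day of the re-inspection period.
Adding 5 calendar days to 3 June 2030 gives 8 June 2030, which is the date termination becomes effective.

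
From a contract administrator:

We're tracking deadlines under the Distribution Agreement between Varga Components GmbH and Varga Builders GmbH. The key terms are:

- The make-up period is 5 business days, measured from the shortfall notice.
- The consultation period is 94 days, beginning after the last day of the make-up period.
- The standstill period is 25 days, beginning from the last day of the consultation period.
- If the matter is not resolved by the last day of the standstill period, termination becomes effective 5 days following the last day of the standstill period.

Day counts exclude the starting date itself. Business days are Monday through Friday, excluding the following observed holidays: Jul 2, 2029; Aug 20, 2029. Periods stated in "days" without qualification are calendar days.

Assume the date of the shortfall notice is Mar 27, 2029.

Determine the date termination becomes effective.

The last day of the make-up period: 5 business days after Tuesday, Mar 27, 2029, skipping weekends — Mar 28, Mar 29, Mar 30, Apr 2, Apr 3 — lands on Tuesday, Apr 3, 2029.
Adding 94 calendar days to Apr 3, 2029 gives Jul 6, 2029, which is the last day of the consultation period.
The last day of the standstill period: 25 calendar days after Jul 6, 2029 is Jul 31, 2029.
The date termination becomes effective: 5 calendar days after Jul 31, 2029 is Aug 5, 2029.

Aug 5, 2029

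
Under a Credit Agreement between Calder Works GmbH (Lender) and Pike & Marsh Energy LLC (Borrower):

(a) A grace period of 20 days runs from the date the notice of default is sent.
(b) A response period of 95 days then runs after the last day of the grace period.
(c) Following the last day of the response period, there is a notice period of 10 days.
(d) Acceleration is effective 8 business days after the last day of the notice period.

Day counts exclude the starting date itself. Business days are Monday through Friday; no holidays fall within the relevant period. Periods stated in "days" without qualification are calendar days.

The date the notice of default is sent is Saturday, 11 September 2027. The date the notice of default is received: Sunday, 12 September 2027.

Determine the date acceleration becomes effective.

The last day of the grace period: 20 calendar days after 11 September 2027 is 1 October 2027.
The last day of the response period: 1 October 2027 + 95 days = 4 January 2028.
The last day of the notice period: 4 January 2028 + 10 days = 14 January 2028.
The date acceleration becomes effective: counting 8 business days from Friday, 14 January 2028 (Jan 17, Jan 18, Jan 19, Jan 20, Jan 21, Jan 24, Jan 25, Jan 26, skipping weekends) reaches Wednesday, 26 January 2028.

26 January 2028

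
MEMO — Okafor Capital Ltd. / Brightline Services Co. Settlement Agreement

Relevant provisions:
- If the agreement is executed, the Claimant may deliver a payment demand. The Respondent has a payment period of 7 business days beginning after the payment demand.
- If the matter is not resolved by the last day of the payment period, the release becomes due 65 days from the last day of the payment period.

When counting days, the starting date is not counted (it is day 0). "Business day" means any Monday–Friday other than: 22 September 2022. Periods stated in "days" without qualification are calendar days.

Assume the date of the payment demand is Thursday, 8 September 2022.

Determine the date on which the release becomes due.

23 November 2022

The last day of the payment period: counting 7 business days from Thursday, 8 September 2022 (Sep 9, Sep 12, Sep 13, Sep 14, Sep 15, Sep 16, Sep 19, skipping weekends) reaches Monday, 19 September 2022.
The date on which the release becomes due: 65 calendar days after 19 September 2022 is 23 November 2022.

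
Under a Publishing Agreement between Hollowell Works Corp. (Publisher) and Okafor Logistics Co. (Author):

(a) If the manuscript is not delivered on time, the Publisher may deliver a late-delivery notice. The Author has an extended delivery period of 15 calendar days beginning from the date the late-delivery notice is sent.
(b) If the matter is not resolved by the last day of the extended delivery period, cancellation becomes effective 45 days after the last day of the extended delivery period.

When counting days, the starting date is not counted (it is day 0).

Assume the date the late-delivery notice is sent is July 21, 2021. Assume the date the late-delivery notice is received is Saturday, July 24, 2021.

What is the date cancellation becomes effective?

September 19, 2021

Adding 15 calendar days to July 21, 2021 gives August 5, 2021, which is the last day of the extended delivery period.
The date cancellation becomes effective: 45 calendar days after August 5, 2021 is September 19, 2021.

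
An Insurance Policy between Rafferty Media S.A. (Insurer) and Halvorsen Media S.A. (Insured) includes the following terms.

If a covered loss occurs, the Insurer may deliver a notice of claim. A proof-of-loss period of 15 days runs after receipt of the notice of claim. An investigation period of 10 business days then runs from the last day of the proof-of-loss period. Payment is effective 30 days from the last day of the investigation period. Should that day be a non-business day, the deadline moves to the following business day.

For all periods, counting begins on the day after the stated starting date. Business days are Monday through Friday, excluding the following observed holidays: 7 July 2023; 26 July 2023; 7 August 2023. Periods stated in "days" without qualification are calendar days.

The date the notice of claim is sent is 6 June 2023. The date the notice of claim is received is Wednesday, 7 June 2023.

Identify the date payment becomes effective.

8 August 2023

The last day of the proof-of-loss period: 15 calendar days after 7 June 2023 is 22 June 2023.
The last day of the investigation period: 10 business days after Thursday, 22 June 2023, skipping weekends — Jun 23, Jun 26, Jun 27, Jun 28, Jun 29, Jun 30, Jul 3, Jul 4, Jul 5, Jul 6 — lands on Thursday, 6 July 2023.
Adding 30 calendar days to 6 July 2023 gives 5 August 2023, which is the date payment becomes effective. That falls on a Saturday, so it rolls to the next business day, Tuesday, 8 August 2023.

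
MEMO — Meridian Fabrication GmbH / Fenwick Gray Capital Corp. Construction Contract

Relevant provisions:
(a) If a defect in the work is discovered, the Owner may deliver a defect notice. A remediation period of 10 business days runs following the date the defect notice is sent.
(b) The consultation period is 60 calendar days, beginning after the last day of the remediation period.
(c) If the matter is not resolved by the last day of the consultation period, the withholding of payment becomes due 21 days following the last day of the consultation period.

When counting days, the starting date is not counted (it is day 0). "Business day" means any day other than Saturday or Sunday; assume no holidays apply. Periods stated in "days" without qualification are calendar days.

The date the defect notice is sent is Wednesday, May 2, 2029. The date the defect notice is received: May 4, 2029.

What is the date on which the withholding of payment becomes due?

Aug 5, 2029

From Wednesday, May 2, 2029, 10 business days (May 3, May 4, May 7, May 8, May 9, May 10, May 11, May 14, May 15, May 16, skipping weekends) brings us to Wednesday, May 16, 2029, which is the last day of the remediation period.
The last day of the consultation period: May 16, 2029 + 60 days = Jul 15, 2029.
The date on which the withholding of payment becomes due: Jul 15, 2029 + 21 days = Aug 5, 2029.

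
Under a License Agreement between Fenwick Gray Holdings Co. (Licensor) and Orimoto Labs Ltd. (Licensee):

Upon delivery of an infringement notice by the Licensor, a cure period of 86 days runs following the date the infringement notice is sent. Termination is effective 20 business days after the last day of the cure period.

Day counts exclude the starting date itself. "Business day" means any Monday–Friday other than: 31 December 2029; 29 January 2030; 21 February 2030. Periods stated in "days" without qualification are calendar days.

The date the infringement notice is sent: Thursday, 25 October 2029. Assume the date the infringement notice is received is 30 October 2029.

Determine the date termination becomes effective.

18 February 2030

Adding 86 calendar days to 25 October 2029 gives 19 January 2030, which is the last day of the cure period.
The date termination becomes effective: counting 20 business days from Saturday, 19 January 2030 (Jan 21, Jan 22, Jan 23, Jan 24, …, Feb 14, Feb 15, Feb 18, skipping weekends and the listed holiday on Jan 29) reaches Monday, 18 February 2030.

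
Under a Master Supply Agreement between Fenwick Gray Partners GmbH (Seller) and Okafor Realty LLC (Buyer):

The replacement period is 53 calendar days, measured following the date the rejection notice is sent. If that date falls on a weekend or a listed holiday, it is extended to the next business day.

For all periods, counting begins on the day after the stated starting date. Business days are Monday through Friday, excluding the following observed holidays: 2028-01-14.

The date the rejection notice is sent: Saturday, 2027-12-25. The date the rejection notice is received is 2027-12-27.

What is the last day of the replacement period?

2028-02-16

The last day of the replacement period: 53 calendar days after 2027-12-25 is 2028-02-16. 2028-02-16 is a Wednesday and is not a listed holiday, so no roll-forward applies.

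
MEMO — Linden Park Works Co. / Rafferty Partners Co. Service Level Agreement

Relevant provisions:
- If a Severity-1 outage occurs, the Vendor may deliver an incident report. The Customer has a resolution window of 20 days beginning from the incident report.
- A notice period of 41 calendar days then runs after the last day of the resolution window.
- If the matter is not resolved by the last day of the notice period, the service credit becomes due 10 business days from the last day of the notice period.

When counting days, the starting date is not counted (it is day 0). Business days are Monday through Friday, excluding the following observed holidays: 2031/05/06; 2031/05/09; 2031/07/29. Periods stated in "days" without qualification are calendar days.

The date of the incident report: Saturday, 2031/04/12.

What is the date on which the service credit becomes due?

2031/06/26

The last day of the resolution window: 20 calendar days after 2031/04/12 is 2031/05/02.
The last day of the notice period: 2031/05/02 + 41 days = 2031/06/12.
From Thursday, 2031/06/12, 10 business days (Jun 13, Jun 16, Jun 17, Jun 18, Jun 19, Jun 20, Jun 23, Jun 24, Jun 25, Jun 26, skipping weekends) brings us to Thursday, 2031/06/26, which is the date on which the service credit becomes due.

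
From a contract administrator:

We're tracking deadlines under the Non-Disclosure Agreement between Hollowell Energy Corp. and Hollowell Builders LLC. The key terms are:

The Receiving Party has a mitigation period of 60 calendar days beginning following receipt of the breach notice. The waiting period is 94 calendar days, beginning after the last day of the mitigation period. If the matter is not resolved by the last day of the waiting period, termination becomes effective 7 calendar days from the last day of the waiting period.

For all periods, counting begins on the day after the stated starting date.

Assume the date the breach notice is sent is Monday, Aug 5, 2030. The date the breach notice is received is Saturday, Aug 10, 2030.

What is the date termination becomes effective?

Jan 18, 2031

The last day of the mitigation period: Aug 10, 2030 + 60 days = Oct 9, 2030.
Adding 94 calendar days to Oct 9, 2030 gives Jan 11, 2031, which is the last day of the waiting period.
The date termination becomes effective: Jan 11, 2031 + 7 days = Jan 18, 2031.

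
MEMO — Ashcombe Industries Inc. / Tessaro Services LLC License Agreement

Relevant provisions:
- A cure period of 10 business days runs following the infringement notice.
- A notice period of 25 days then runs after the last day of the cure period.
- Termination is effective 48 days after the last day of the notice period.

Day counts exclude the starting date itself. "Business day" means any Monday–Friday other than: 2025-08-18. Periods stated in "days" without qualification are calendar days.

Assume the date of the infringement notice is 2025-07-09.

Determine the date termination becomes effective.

The last day of the cure period: 10 business days after Wednesday, 2025-07-09, skipping weekends — Jul 10, Jul 11, Jul 14, Jul 15, Jul 16, Jul 17, Jul 18, Jul 21, Jul 22, Jul 23 — lands on Wednesday, 2025-07-23.
Adding 25 calendar days to 2025-07-23 gives 2025-08-17, which is the last day of the notice period.
The date termination becomes effective: 48 calendar days after 2025-08-17 is 2025-10-04.

2025-10-04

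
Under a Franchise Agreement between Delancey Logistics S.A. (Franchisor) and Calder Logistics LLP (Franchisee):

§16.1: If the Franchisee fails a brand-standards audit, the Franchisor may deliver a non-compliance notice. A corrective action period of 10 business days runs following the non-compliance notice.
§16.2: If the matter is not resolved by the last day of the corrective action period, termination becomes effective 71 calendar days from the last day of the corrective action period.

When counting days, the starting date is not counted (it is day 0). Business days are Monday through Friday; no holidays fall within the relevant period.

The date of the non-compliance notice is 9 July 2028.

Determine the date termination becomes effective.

30 September 2028

The last day of the corrective action period: counting 10 business days from Sunday, 9 July 2028 (Jul 10, Jul 11, Jul 12, Jul 13, Jul 14, Jul 17, Jul 18, Jul 19, Jul 20, Jul 21, skipping weekends) reaches Friday, 21 July 2028.
The date termination becomes effective: 71 calendar days after 21 July 2028 is 30 September 2028.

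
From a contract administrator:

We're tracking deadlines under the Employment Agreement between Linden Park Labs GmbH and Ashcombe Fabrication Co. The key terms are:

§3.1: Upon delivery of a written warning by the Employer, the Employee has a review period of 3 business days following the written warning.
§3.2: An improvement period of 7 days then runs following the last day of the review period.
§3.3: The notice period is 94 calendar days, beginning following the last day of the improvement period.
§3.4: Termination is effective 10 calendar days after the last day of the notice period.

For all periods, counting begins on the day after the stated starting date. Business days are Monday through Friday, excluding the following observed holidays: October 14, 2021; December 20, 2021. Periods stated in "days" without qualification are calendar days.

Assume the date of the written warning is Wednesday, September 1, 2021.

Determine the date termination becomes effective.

The last day of the review period: counting 3 business days from Wednesday, September 1, 2021 (Sep 2, Sep 3, Sep 6, skipping weekends) reaches Monday, September 6, 2021.
The last day of the improvement period: September 6, 2021 + 7 days = September 13, 2021.
Adding 94 calendar days to September 13, 2021 gives December 16, 2021, which is the last day of the notice period.
The date termination becomes effective: 10 calendar days after December 16, 2021 is December 26, 2021.

December 26, 2021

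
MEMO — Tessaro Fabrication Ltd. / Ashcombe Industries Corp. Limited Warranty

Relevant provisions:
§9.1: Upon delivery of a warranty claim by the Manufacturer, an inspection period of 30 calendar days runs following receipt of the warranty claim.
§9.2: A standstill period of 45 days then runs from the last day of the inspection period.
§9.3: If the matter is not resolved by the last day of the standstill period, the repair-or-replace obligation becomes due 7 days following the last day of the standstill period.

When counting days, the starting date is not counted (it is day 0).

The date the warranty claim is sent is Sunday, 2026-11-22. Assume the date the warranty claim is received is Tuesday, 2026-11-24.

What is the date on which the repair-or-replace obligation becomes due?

2027-02-14

The last day of the inspection period: 2026-11-24 + 30 days = 2026-12-24.
The last day of the standstill period: 2026-12-24 + 45 days = 2027-02-07.
Adding 7 calendar days to 2027-02-07 gives 2027-02-14, which is the date on which the repair-or-replace obligation becomes due.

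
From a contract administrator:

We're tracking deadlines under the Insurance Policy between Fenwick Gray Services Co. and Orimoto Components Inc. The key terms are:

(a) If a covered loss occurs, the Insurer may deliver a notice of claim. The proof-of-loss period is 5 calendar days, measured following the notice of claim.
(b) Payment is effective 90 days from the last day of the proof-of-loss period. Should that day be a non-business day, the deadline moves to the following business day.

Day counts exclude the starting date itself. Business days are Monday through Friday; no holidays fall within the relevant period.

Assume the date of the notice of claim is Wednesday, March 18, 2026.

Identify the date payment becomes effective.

June 22, 2026

The last day of the proof-of-loss period: 5 calendar days after March 18, 2026 is March 23, 2026.
Adding 90 calendar days to March 23, 2026 gives June 21, 2026, which is the date payment becomes effective. That falls on a Sunday, so it rolls to the next business day, Monday, June 22, 2026.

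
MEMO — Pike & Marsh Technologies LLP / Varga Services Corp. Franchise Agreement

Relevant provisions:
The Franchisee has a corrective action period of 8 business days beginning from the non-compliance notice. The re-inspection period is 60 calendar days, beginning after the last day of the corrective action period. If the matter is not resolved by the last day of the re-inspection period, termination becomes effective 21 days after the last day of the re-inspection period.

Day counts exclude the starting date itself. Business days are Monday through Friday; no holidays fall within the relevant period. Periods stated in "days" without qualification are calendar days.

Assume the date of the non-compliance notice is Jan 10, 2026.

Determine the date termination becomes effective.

Apr 12, 2026

The last day of the corrective action period: counting 8 business days from Saturday, Jan 10, 2026 (Jan 12, Jan 13, Jan 14, Jan 15, Jan 16, Jan 19, Jan 20, Jan 21, skipping weekends) reaches Wednesday, Jan 21, 2026.
The last day of the re-inspection period: Jan 21, 2026 + 60 days = Mar 22, 2026.
The date termination becomes effective: 21 calendar days after Mar 22, 2026 is Apr 12, 2026.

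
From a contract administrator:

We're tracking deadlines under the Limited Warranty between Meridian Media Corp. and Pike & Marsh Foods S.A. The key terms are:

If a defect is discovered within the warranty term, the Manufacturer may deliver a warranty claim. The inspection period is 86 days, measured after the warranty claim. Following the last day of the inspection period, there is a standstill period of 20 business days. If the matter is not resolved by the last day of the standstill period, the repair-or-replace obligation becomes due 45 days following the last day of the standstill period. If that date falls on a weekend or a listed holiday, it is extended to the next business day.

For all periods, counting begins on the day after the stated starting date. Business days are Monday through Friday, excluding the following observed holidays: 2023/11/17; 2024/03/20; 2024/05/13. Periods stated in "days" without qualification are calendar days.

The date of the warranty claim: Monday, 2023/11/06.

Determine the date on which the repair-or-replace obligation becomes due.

The last day of the inspection period: 86 calendar days after 2023/11/06 is 2024/01/31.
The last day of the standstill period: counting 20 business days from Wednesday, 2024/01/31 (Feb 1, Feb 2, Feb 5, Feb 6, …, Feb 26, Feb 27, Feb 28, skipping weekends) reaches Wednesday, 2024/02/28.
The date on which the repair-or-replace obligation becomes due: 45 calendar days after 2024/02/28 is 2024/04/13. That falls on a Saturday, so it rolls to the next business day, Monday, 2024/04/15.

2024/04/15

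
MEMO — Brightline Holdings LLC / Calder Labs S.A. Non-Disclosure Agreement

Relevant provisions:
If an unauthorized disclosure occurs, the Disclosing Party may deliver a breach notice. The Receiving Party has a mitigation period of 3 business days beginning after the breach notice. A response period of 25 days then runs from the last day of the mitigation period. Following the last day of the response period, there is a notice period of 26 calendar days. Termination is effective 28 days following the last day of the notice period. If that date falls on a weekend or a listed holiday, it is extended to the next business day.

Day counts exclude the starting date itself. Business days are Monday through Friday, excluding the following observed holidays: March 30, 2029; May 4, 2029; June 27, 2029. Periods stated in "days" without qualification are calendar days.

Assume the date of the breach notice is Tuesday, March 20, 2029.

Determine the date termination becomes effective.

The last day of the mitigation period: 3 business days after Tuesday, March 20, 2029, skipping weekends — Mar 21, Mar 22, Mar 23 — lands on Friday, March 23, 2029.
The last day of the response period: 25 calendar days after March 23, 2029 is April 17, 2029.
The last day of the notice period: 26 calendar days after April 17, 2029 is May 13, 2029.
Adding 28 calendar days to May 13, 2029 gives June 10, 2029, which is the date termination becomes effective. That falls on a Sunday, so it rolls to the next business day, Monday, June 11, 2029.

June 11, 2029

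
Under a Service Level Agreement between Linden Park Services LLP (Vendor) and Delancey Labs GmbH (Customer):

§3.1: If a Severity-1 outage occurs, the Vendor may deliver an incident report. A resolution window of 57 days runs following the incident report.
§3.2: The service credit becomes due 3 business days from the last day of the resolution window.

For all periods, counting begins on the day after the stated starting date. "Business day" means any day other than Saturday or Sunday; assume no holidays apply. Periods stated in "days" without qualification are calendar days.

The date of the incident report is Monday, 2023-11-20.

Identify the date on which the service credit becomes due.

Adding 57 calendar days to 2023-11-20 gives 2024-01-16, which is the last day of the resolution window.
The date on which the service credit becomes due: counting 3 business days from Tuesday, 2024-01-16 (Jan 17, Jan 18, Jan 19, skipping weekends) reaches Friday, 2024-01-19.

2024-01-19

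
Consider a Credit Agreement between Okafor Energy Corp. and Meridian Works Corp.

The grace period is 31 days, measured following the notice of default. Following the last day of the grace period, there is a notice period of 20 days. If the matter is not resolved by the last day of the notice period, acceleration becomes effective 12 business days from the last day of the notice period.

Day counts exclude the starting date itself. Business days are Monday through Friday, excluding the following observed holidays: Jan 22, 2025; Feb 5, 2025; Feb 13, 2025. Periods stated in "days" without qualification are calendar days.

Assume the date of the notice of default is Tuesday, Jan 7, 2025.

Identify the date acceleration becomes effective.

Mar 17, 2025

Adding 31 calendar days to Jan 7, 2025 gives Feb 7, 2025, which is the last day of the grace period.
The last day of the notice period: 20 calendar days after Feb 7, 2025 is Feb 27, 2025.
The date acceleration becomes effective: counting 12 business days from Thursday, Feb 27, 2025 (Feb 28, Mar 3, Mar 4, Mar 5, …, Mar 13, Mar 14, Mar 17, skipping weekends) reaches Monday, Mar 17, 2025.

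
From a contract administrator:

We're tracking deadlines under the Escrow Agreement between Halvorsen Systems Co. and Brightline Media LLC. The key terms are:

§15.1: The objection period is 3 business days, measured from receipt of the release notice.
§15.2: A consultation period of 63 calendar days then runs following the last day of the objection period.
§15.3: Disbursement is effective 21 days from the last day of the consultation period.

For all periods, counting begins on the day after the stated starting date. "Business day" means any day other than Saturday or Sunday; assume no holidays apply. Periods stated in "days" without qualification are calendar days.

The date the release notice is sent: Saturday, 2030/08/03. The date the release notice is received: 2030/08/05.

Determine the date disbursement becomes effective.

The last day of the objection period: counting 3 business days from Monday, 2030/08/05 (Aug 6, Aug 7, Aug 8, skipping weekends) reaches Thursday, 2030/08/08.
The last day of the consultation period: 2030/08/08 + 63 days = 2030/10/10.
Adding 21 calendar days to 2030/10/10 gives 2030/10/31, which is the date disbursement becomes effective.

2030/10/31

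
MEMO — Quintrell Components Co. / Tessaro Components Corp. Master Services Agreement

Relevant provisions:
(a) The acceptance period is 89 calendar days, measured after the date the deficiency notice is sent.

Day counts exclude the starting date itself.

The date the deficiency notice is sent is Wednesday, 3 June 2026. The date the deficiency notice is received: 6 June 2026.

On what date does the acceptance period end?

31 August 2026

The last day of the acceptance period: 3 June 2026 + 89 days = 31 August 2026.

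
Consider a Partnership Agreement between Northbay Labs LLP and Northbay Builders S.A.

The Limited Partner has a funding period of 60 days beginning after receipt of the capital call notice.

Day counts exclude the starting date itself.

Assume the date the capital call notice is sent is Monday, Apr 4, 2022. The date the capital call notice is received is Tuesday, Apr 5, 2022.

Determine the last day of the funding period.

Jun 4, 2022

The last day of the funding period: 60 calendar days after Apr 5, 2022 is Jun 4, 2022.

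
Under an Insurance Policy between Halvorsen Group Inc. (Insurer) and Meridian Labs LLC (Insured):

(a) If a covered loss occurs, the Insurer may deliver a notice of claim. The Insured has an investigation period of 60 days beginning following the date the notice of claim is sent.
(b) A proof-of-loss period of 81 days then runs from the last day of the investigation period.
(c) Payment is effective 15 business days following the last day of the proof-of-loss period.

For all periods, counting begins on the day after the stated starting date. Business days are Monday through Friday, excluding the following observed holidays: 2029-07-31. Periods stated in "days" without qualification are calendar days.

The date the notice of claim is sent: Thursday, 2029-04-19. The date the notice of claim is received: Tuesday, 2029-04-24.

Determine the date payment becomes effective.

2029-09-28

Adding 60 calendar days to 2029-04-19 gives 2029-06-18, which is the last day of the investigation period.
The last day of the proof-of-loss period: 81 calendar days after 2029-06-18 is 2029-09-07.
The date payment becomes effective: counting 15 business days from Friday, 2029-09-07 (Sep 10, Sep 11, Sep 12, Sep 13, …, Sep 26, Sep 27, Sep 28, skipping weekends) reaches Friday, 2029-09-28.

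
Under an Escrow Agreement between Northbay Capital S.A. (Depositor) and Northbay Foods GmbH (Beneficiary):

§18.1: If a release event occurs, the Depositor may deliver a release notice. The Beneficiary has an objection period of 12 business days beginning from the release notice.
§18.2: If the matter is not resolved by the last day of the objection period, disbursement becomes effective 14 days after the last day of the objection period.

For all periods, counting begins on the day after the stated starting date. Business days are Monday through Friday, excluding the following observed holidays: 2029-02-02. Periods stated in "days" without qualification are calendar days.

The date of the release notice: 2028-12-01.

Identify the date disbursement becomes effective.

2029-01-02

The last day of the objection period: counting 12 business days from Friday, 2028-12-01 (Dec 4, Dec 5, Dec 6, Dec 7, …, Dec 15, Dec 18, Dec 19, skipping weekends) reaches Tuesday, 2028-12-19.
The date disbursement becomes effective: 2028-12-19 + 14 days = 2029-01-02.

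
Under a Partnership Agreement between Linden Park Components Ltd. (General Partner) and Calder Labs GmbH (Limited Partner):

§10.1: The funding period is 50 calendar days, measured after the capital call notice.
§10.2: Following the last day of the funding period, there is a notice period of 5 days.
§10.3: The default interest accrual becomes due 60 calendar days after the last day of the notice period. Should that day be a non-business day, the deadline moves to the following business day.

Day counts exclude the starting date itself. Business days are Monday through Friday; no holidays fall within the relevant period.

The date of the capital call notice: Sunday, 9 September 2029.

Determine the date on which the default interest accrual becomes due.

2 January 2030

Adding 50 calendar days to 9 September 2029 gives 29 October 2029, which is the last day of the funding period.
The last day of the notice period: 5 calendar days after 29 October 2029 is 3 November 2029.
The date on which the default interest accrual becomes due: 3 November 2029 + 60 days = 2 January 2030. 2 January 2030 is a Wednesday, so no roll-forward applies.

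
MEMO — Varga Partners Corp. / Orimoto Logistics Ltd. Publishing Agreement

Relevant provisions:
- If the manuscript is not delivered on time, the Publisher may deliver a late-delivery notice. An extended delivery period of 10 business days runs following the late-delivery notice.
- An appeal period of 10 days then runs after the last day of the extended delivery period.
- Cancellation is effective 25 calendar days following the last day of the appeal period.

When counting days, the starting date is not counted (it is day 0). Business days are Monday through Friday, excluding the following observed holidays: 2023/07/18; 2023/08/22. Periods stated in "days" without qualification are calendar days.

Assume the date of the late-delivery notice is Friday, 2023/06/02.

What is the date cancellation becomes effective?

From Friday, 2023/06/02, 10 business days (Jun 5, Jun 6, Jun 7, Jun 8, Jun 9, Jun 12, Jun 13, Jun 14, Jun 15, Jun 16, skipping weekends) brings us to Friday, 2023/06/16, which is the last day of the extended delivery period.
The last day of the appeal period: 2023/06/16 + 10 days = 2023/06/26.
The date cancellation becomes effective: 25 calendar days after 2023/06/26 is 2023/07/21.

2023/07/21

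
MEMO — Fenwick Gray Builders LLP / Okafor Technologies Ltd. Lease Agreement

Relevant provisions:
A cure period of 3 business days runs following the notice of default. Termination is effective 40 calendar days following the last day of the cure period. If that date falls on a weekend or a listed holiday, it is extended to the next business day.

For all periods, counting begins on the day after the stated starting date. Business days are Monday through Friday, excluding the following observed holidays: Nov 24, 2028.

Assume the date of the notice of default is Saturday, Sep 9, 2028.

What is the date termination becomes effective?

The last day of the cure period: 3 business days after Saturday, Sep 9, 2028, skipping weekends — Sep 11, Sep 12, Sep 13 — lands on Wednesday, Sep 13, 2028.
The date termination becomes effective: 40 calendar days after Sep 13, 2028 is Oct 23, 2028. Oct 23, 2028 is a Monday and is not a listed holiday, so no roll-forward applies.

Oct 23, 2028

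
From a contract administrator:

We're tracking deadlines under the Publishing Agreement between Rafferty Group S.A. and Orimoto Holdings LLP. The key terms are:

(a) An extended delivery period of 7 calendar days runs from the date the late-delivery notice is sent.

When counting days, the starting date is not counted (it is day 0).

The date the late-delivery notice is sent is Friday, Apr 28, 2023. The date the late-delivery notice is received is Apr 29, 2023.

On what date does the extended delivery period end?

Adding 7 calendar days to Apr 28, 2023 gives May 5, 2023, which is the last day of the extended delivery period.

May 5, 2023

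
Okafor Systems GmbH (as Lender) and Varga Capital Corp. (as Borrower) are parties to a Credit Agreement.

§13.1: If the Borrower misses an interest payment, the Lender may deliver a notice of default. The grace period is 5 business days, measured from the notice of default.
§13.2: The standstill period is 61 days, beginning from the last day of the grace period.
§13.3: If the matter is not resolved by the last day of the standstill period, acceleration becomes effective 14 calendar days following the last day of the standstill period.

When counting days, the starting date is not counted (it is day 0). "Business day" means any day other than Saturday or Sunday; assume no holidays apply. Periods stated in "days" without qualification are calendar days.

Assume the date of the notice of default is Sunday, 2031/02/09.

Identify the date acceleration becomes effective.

2031/04/30

The last day of the grace period: 5 business days after Sunday, 2031/02/09, skipping weekends — Feb 10, Feb 11, Feb 12, Feb 13, Feb 14 — lands on Friday, 2031/02/14.
The last day of the standstill period: 2031/02/14 + 61 days = 2031/04/16.
The date acceleration becomes effective: 14 calendar days after 2031/04/16 is 2031/04/30.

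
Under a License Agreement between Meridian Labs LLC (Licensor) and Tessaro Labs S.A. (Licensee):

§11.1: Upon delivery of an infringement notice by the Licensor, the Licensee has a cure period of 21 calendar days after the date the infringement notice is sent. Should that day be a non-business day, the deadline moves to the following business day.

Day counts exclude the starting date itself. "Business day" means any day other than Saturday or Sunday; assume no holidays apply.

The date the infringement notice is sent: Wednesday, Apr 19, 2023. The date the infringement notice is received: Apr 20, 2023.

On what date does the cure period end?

The last day of the cure period: Apr 19, 2023 + 21 days = May 10, 2023. May 10, 2023 is a Wednesday, so no roll-forward applies.

May 10, 2023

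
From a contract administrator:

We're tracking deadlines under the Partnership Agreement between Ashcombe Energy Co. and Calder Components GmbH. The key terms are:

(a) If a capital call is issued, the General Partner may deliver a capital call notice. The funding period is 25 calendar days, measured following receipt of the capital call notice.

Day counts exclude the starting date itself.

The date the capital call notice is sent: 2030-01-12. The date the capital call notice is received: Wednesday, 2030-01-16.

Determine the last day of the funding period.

2030-02-10

The last day of the funding period: 2030-01-16 + 25 days = 2030-02-10.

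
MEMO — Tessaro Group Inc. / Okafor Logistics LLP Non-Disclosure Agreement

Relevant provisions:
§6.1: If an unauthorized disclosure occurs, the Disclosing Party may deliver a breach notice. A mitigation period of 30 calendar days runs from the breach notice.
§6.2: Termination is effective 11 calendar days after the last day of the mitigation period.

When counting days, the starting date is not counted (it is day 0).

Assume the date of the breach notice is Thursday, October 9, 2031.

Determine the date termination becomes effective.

November 19, 2031

The last day of the mitigation period: 30 calendar days after October 9, 2031 is November 8, 2031.
The date termination becomes effective: November 8, 2031 + 11 days = November 19, 2031.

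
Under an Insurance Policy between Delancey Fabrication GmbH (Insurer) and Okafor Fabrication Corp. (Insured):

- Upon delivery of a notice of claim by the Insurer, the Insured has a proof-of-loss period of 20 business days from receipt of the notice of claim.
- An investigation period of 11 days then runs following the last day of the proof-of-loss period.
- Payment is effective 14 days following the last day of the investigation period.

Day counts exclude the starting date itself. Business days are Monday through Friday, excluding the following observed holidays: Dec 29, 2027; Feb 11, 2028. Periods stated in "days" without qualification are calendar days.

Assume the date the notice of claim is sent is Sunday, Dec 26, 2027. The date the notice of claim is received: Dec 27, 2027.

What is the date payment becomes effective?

The last day of the proof-of-loss period: counting 20 business days from Monday, Dec 27, 2027 (Dec 28, Dec 30, Dec 31, Jan 3, …, Jan 21, Jan 24, Jan 25, skipping weekends and the listed holiday on Dec 29) reaches Tuesday, Jan 25, 2028.
The last day of the investigation period: Jan 25, 2028 + 11 days = Feb 5, 2028.
The date payment becomes effective: Feb 5, 2028 + 14 days = Feb 19, 2028.

Feb 19, 2028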